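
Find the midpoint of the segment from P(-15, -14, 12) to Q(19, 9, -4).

M = ((x₁+x₂)/2, (y₁+y₂)/2, (z₁+z₂)/2)
  = ((-15 + 19)/2, (-14 + 9)/2, (12 - 4)/2)
  = (4/2, -5/2, 8/2)
  = (2, -2.5, 4)

(2, -2.5, 4)


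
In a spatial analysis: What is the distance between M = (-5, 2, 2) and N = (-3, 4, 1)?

d = √[(x₂-x₁)² + (y₂-y₁)² + (z₂-z₁)²]
  = √[2² + 2² + (-1)²]
  = √[4 + 4 + 1]
  = √9
  ≈ 3

3


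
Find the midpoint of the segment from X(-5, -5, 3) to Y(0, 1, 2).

M = ((x₁+x₂)/2, (y₁+y₂)/2, (z₁+z₂)/2)
  = ((-5 + 0)/2, (-5 + 1)/2, (3 + 2)/2)
  = (-5/2, -4/2, 5/2)
  = (-2.5, -2, 2.5)

(-2.5, -2, 2.5)


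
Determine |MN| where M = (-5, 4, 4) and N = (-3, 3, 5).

d = √[(x₂-x₁)² + (y₂-y₁)² + (z₂-z₁)²]
  = √[2² + (-1)² + 1²]
  = √[4 + 1 + 1]
  = √6
  ≈ 2.449

2.449


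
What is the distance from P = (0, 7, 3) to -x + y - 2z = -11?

distance = |a·x₀ + b·y₀ + c·z₀ - d| / √(a² + b² + c²)
  = |(-1)·0 + 1·7 + (-2)·3 - (-11)| / √((-1)² + 1² + (-2)²)
  = |0 + 7 - 6 + 11| / √(1 + 1 + 4)
  = |12| / √6
  = 12 / 2.449
  ≈ 4.899

4.899


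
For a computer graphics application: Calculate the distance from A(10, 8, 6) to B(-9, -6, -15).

d = √[(x₂-x₁)² + (y₂-y₁)² + (z₂-z₁)²]
  = √[(-19)² + (-14)² + (-21)²]
  = √[361 + 196 + 441]
  = √998
  ≈ 31.59

31.59


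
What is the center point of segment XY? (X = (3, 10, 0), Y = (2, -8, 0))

M = ((x₁+x₂)/2, (y₁+y₂)/2, (z₁+z₂)/2)
  = ((3 + 2)/2, (10 - 8)/2, (0 + 0)/2)
  = (5/2, 2/2, 0/2)
  = (2.5, 1, 0)

(2.5, 1, 0)


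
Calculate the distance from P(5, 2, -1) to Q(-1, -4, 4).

d = √[(x₂-x₁)² + (y₂-y₁)² + (z₂-z₁)²]
  = √[(-6)² + (-6)² + 5²]
  = √[36 + 36 + 25]
  = √97
  ≈ 9.849

9.849


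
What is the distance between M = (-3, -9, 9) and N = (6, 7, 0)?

d = √[(x₂-x₁)² + (y₂-y₁)² + (z₂-z₁)²]
  = √[9² + 16² + (-9)²]
  = √[81 + 256 + 81]
  = √418
  ≈ 20.45

20.45


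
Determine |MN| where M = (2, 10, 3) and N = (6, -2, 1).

d = √[(x₂-x₁)² + (y₂-y₁)² + (z₂-z₁)²]
  = √[4² + (-12)² + (-2)²]
  = √[16 + 144 + 4]
  = √164
  ≈ 12.81

12.81


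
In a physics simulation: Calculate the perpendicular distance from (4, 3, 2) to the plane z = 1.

distance = |a·x₀ + b·y₀ + c·z₀ - d| / √(a² + b² + c²)
  = |0·4 + 0·3 + 1·2 - 1| / √(0² + 0² + 1²)
  = |0 + 0 + 2 - 1| / √(0 + 0 + 1)
  = |1| / √1
  = 1 / 1
  ≈ 1

1


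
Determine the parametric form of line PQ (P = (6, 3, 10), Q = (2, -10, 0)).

Direction vector d = Q - P = (2 - 6, -10 - 3, 0 - 10) = (-4, -13, -10)
Parametric form r = P + t·d:
x = 6 - 4t, y = 3 - 13t, z = 10 - 10t

x = 6 - 4t, y = 3 - 13t, z = 10 - 10t


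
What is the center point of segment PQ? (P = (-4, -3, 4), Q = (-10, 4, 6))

M = ((x₁+x₂)/2, (y₁+y₂)/2, (z₁+z₂)/2)
  = ((-4 - 10)/2, (-3 + 4)/2, (4 + 6)/2)
  = (-14/2, 1/2, 10/2)
  = (-7, 0.5, 5)

(-7, 0.5, 5)


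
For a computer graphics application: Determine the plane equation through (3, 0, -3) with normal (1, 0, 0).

The plane through P with normal n = (a, b, c) satisfies n·(r - P) = 0,
i.e. ax + by + cz = a·x₀ + b·y₀ + c·z₀.
d = 1·3 + 0·0 + 0·(-3)
  = 3 + 0 + 0
  = 3
Equation: x = 3

x = 3


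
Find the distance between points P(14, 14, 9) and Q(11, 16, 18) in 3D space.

d = √[(x₂-x₁)² + (y₂-y₁)² + (z₂-z₁)²]
  = √[(-3)² + 2² + 9²]
  = √[9 + 4 + 81]
  = √94
  ≈ 9.695

9.695


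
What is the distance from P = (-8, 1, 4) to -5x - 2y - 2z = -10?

distance = |a·x₀ + b·y₀ + c·z₀ - d| / √(a² + b² + c²)
  = |(-5)·(-8) + (-2)·1 + (-2)·4 - (-10)| / √((-5)² + (-2)² + (-2)²)
  = |40 - 2 - 8 + 10| / √(25 + 4 + 4)
  = |40| / √33
  = 40 / 5.745
  ≈ 6.963

6.963


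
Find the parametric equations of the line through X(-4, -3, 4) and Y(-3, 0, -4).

Direction vector d = Y - X = (-3 + 4, 0 + 3, -4 - 4) = (1, 3, -8)
Parametric form r = X + t·d:
x = -4 + t, y = -3 + 3t, z = 4 - 8t

x = -4 + t, y = -3 + 3t, z = 4 - 8t


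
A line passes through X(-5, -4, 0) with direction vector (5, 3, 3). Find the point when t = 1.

P(t) = X + t·d
  = (-5 + 5·1, -4 + 3·1, 0 + 3·1)
  = (-5 + 5, -4 + 3, 0 + 3)
  = (0, -1, 3)

(0, -1, 3)


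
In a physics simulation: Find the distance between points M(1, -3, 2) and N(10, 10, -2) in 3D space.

d = √[(x₂-x₁)² + (y₂-y₁)² + (z₂-z₁)²]
  = √[9² + 13² + (-4)²]
  = √[81 + 169 + 16]
  = √266
  ≈ 16.31

16.31


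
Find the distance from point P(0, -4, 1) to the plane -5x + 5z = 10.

distance = |a·x₀ + b·y₀ + c·z₀ - d| / √(a² + b² + c²)
  = |(-5)·0 + 0·(-4) + 5·1 - 10| / √((-5)² + 0² + 5²)
  = |0 + 0 + 5 - 10| / √(25 + 0 + 25)
  = |-5| / √50
  = 5 / 7.071
  ≈ 0.7071

0.7071


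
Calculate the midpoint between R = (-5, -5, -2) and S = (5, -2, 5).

M = ((x₁+x₂)/2, (y₁+y₂)/2, (z₁+z₂)/2)
  = ((-5 + 5)/2, (-5 - 2)/2, (-2 + 5)/2)
  = (0/2, -7/2, 3/2)
  = (0, -3.5, 1.5)

(0, -3.5, 1.5)


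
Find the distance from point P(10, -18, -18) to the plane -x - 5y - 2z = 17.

distance = |a·x₀ + b·y₀ + c·z₀ - d| / √(a² + b² + c²)
  = |(-1)·10 + (-5)·(-18) + (-2)·(-18) - 17| / √((-1)² + (-5)² + (-2)²)
  = |-10 + 90 + 36 - 17| / √(1 + 25 + 4)
  = |99| / √30
  = 99 / 5.477
  ≈ 18.07

18.07


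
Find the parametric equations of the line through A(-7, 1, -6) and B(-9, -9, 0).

Direction vector d = B - A = (-9 + 7, -9 - 1, 0 + 6) = (-2, -10, 6)
Parametric form r = A + t·d:
x = -7 - 2t, y = 1 - 10t, z = -6 + 6t

x = -7 - 2t, y = 1 - 10t, z = -6 + 6t


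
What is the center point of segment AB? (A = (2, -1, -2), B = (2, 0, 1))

M = ((x₁+x₂)/2, (y₁+y₂)/2, (z₁+z₂)/2)
  = ((2 + 2)/2, (-1 + 0)/2, (-2 + 1)/2)
  = (4/2, -1/2, -1/2)
  = (2, -0.5, -0.5)

(2, -0.5, -0.5)


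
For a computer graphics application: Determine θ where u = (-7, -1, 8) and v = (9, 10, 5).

u·v = (-7)·9 + (-1)·10 + 8·5 = -63 - 10 + 40 = -33
|u| = √((-7)² + (-1)² + 8²) = √114 ≈ 10.68
|v| = √(9² + 10² + 5²) = √206 ≈ 14.35
cos θ = (u·v)/(|u||v|) = -33/(10.68·14.35) ≈ -0.2153
θ = arccos(-0.2153) ≈ 102.4°

102.4°


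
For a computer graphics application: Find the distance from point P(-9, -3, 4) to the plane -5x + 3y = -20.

distance = |a·x₀ + b·y₀ + c·z₀ - d| / √(a² + b² + c²)
  = |(-5)·(-9) + 3·(-3) + 0·4 - (-20)| / √((-5)² + 3² + 0²)
  = |45 - 9 + 0 + 20| / √(25 + 9 + 0)
  = |56| / √34
  = 56 / 5.831
  ≈ 9.604

9.604


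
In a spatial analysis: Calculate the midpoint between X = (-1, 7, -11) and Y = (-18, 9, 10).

M = ((x₁+x₂)/2, (y₁+y₂)/2, (z₁+z₂)/2)
  = ((-1 - 18)/2, (7 + 9)/2, (-11 + 10)/2)
  = (-19/2, 16/2, -1/2)
  = (-9.5, 8, -0.5)

(-9.5, 8, -0.5)


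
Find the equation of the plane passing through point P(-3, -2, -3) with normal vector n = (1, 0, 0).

The plane through P with normal n = (a, b, c) satisfies n·(r - P) = 0,
i.e. ax + by + cz = a·x₀ + b·y₀ + c·z₀.
d = 1·(-3) + 0·(-2) + 0·(-3)
  = -3 + 0 + 0
  = -3
Equation: x = -3

x = -3


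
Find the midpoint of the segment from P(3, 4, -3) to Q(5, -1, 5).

M = ((x₁+x₂)/2, (y₁+y₂)/2, (z₁+z₂)/2)
  = ((3 + 5)/2, (4 - 1)/2, (-3 + 5)/2)
  = (8/2, 3/2, 2/2)
  = (4, 1.5, 1)

(4, 1.5, 1)


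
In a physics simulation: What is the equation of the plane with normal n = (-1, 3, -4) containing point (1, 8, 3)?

The plane through P with normal n = (a, b, c) satisfies n·(r - P) = 0,
i.e. ax + by + cz = a·x₀ + b·y₀ + c·z₀.
d = (-1)·1 + 3·8 + (-4)·3
  = -1 + 24 - 12
  = 11
Equation: -x + 3y - 4z = 11

-x + 3y - 4z = 11


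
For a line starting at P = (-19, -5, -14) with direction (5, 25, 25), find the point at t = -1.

P(t) = P + t·d
  = (-19 + 5·(-1), -5 + 25·(-1), -14 + 25·(-1))
  = (-19 - 5, -5 - 25, -14 - 25)
  = (-24, -30, -39)

(-24, -30, -39)


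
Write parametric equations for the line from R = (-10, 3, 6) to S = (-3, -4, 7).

Direction vector d = S - R = (-3 + 10, -4 - 3, 7 - 6) = (7, -7, 1)
Parametric form r = R + t·d:
x = -10 + 7t, y = 3 - 7t, z = 6 + t

x = -10 + 7t, y = 3 - 7t, z = 6 + t


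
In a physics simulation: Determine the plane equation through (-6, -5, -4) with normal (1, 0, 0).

The plane through P with normal n = (a, b, c) satisfies n·(r - P) = 0,
i.e. ax + by + cz = a·x₀ + b·y₀ + c·z₀.
d = 1·(-6) + 0·(-5) + 0·(-4)
  = -6 + 0 + 0
  = -6
Equation: x = -6

x = -6


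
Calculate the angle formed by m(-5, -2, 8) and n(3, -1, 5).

m·n = (-5)·3 + (-2)·(-1) + 8·5 = -15 + 2 + 40 = 27
|m| = √((-5)² + (-2)² + 8²) = √93 ≈ 9.644
|n| = √(3² + (-1)² + 5²) = √35 ≈ 5.916
cos θ = (m·n)/(|m||n|) = 27/(9.644·5.916) ≈ 0.4732
θ = arccos(0.4732) ≈ 61.75°

61.75°


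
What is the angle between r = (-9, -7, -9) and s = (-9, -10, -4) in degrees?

r·s = (-9)·(-9) + (-7)·(-10) + (-9)·(-4) = 81 + 70 + 36 = 187
|r| = √((-9)² + (-7)² + (-9)²) = √211 ≈ 14.53
|s| = √((-9)² + (-10)² + (-4)²) = √197 ≈ 14.04
cos θ = (r·s)/(|r||s|) = 187/(14.53·14.04) ≈ 0.9172
θ = arccos(0.9172) ≈ 23.48°

23.48°


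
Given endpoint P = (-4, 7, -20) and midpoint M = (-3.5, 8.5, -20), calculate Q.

Q = 2M - P
  = (2·(-3.5) - (-4), 2·8.5 - 7, 2·(-20) - (-20))
  = (-7 + 4, 17 - 7, -40 + 20)
  = (-3, 10, -20)

(-3, 10, -20)


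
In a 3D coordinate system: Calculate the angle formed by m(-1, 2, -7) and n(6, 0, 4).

m·n = (-1)·6 + 2·0 + (-7)·4 = -6 + 0 - 28 = -34
|m| = √((-1)² + 2² + (-7)²) = √54 ≈ 7.348
|n| = √(6² + 0² + 4²) = √52 ≈ 7.211
cos θ = (m·n)/(|m||n|) = -34/(7.348·7.211) ≈ -0.6416
θ = arccos(-0.6416) ≈ 129.9°

129.9°


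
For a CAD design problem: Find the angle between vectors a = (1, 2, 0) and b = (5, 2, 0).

a·b = 1·5 + 2·2 + 0·0 = 5 + 4 + 0 = 9
|a| = √(1² + 2² + 0²) = √5 ≈ 2.236
|b| = √(5² + 2² + 0²) = √29 ≈ 5.385
cos θ = (a·b)/(|a||b|) = 9/(2.236·5.385) ≈ 0.7474
θ = arccos(0.7474) ≈ 41.63°

41.63°


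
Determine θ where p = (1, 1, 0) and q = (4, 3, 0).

p·q = 1·4 + 1·3 + 0·0 = 4 + 3 + 0 = 7
|p| = √(1² + 1² + 0²) = √2 ≈ 1.414
|q| = √(4² + 3² + 0²) = √25 ≈ 5
cos θ = (p·q)/(|p||q|) = 7/(1.414·5) ≈ 0.9899
θ = arccos(0.9899) ≈ 8.13°

8.13°


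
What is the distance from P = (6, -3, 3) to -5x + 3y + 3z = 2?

distance = |a·x₀ + b·y₀ + c·z₀ - d| / √(a² + b² + c²)
  = |(-5)·6 + 3·(-3) + 3·3 - 2| / √((-5)² + 3² + 3²)
  = |-30 - 9 + 9 - 2| / √(25 + 9 + 9)
  = |-32| / √43
  = 32 / 6.557
  ≈ 4.88

4.88


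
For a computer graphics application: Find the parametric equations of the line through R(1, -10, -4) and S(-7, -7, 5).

Direction vector d = S - R = (-7 - 1, -7 + 10, 5 + 4) = (-8, 3, 9)
Parametric form r = R + t·d:
x = 1 - 8t, y = -10 + 3t, z = -4 + 9t

x = 1 - 8t, y = -10 + 3t, z = -4 + 9t


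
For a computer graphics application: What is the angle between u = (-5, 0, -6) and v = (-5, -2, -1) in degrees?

u·v = (-5)·(-5) + 0·(-2) + (-6)·(-1) = 25 + 0 + 6 = 31
|u| = √((-5)² + 0² + (-6)²) = √61 ≈ 7.81
|v| = √((-5)² + (-2)² + (-1)²) = √30 ≈ 5.477
cos θ = (u·v)/(|u||v|) = 31/(7.81·5.477) ≈ 0.7247
θ = arccos(0.7247) ≈ 43.56°

43.56°


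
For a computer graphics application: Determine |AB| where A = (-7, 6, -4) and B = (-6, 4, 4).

d = √[(x₂-x₁)² + (y₂-y₁)² + (z₂-z₁)²]
  = √[1² + (-2)² + 8²]
  = √[1 + 4 + 64]
  = √69
  ≈ 8.307

8.307


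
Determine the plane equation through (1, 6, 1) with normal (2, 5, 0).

The plane through P with normal n = (a, b, c) satisfies n·(r - P) = 0,
i.e. ax + by + cz = a·x₀ + b·y₀ + c·z₀.
d = 2·1 + 5·6 + 0·1
  = 2 + 30 + 0
  = 32
Equation: 2x + 5y = 32

2x + 5y = 32


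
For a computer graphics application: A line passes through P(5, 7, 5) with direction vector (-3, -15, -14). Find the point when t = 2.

P(t) = P + t·d
  = (5 + (-3)·2, 7 + (-15)·2, 5 + (-14)·2)
  = (5 - 6, 7 - 30, 5 - 28)
  = (-1, -23, -23)

(-1, -23, -23)


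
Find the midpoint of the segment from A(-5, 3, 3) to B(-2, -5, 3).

M = ((x₁+x₂)/2, (y₁+y₂)/2, (z₁+z₂)/2)
  = ((-5 - 2)/2, (3 - 5)/2, (3 + 3)/2)
  = (-7/2, -2/2, 6/2)
  = (-3.5, -1, 3)

(-3.5, -1, 3)


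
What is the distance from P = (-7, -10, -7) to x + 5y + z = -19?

distance = |a·x₀ + b·y₀ + c·z₀ - d| / √(a² + b² + c²)
  = |1·(-7) + 5·(-10) + 1·(-7) - (-19)| / √(1² + 5² + 1²)
  = |-7 - 50 - 7 + 19| / √(1 + 25 + 1)
  = |-45| / √27
  = 45 / 5.196
  ≈ 8.66

8.66


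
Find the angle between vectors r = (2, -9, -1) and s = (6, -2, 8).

r·s = 2·6 + (-9)·(-2) + (-1)·8 = 12 + 18 - 8 = 22
|r| = √(2² + (-9)² + (-1)²) = √86 ≈ 9.274
|s| = √(6² + (-2)² + 8²) = √104 ≈ 10.2
cos θ = (r·s)/(|r||s|) = 22/(9.274·10.2) ≈ 0.2326
θ = arccos(0.2326) ≈ 76.55°

76.55°


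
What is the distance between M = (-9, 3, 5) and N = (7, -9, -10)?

d = √[(x₂-x₁)² + (y₂-y₁)² + (z₂-z₁)²]
  = √[16² + (-12)² + (-15)²]
  = √[256 + 144 + 225]
  = √625
  ≈ 25

25


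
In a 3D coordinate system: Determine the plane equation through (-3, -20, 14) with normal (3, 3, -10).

The plane through P with normal n = (a, b, c) satisfies n·(r - P) = 0,
i.e. ax + by + cz = a·x₀ + b·y₀ + c·z₀.
d = 3·(-3) + 3·(-20) + (-10)·14
  = -9 - 60 - 140
  = -209
Equation: 3x + 3y - 10z = -209

3x + 3y - 10z = -209


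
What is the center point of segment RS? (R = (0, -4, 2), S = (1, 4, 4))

M = ((x₁+x₂)/2, (y₁+y₂)/2, (z₁+z₂)/2)
  = ((0 + 1)/2, (-4 + 4)/2, (2 + 4)/2)
  = (1/2, 0/2, 6/2)
  = (0.5, 0, 3)

(0.5, 0, 3)


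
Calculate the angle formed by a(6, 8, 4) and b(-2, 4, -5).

a·b = 6·(-2) + 8·4 + 4·(-5) = -12 + 32 - 20 = 0
|a| = √(6² + 8² + 4²) = √116 ≈ 10.77
|b| = √((-2)² + 4² + (-5)²) = √45 ≈ 6.708
cos θ = (a·b)/(|a||b|) = 0/(10.77·6.708) ≈ 0
θ = arccos(0) ≈ 90°

90°


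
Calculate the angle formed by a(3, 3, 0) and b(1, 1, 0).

a·b = 3·1 + 3·1 + 0·0 = 3 + 3 + 0 = 6
|a| = √(3² + 3² + 0²) = √18 ≈ 4.243
|b| = √(1² + 1² + 0²) = √2 ≈ 1.414
cos θ = (a·b)/(|a||b|) = 6/(4.243·1.414) ≈ 1
θ = arccos(1) ≈ 0°

0°


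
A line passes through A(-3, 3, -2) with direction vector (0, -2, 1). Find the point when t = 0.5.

P(t) = A + t·d
  = (-3 + 0·0.5, 3 + (-2)·0.5, -2 + 1·0.5)
  = (-3 + 0, 3 - 1, -2 + 0.5)
  = (-3, 2, -1.5)

(-3, 2, -1.5)


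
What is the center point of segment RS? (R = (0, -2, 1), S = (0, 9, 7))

M = ((x₁+x₂)/2, (y₁+y₂)/2, (z₁+z₂)/2)
  = ((0 + 0)/2, (-2 + 9)/2, (1 + 7)/2)
  = (0/2, 7/2, 8/2)
  = (0, 3.5, 4)

(0, 3.5, 4)


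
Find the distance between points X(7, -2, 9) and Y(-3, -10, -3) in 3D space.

d = √[(x₂-x₁)² + (y₂-y₁)² + (z₂-z₁)²]
  = √[(-10)² + (-8)² + (-12)²]
  = √[100 + 64 + 144]
  = √308
  ≈ 17.55

17.55


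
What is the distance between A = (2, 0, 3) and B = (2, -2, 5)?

d = √[(x₂-x₁)² + (y₂-y₁)² + (z₂-z₁)²]
  = √[0² + (-2)² + 2²]
  = √[0 + 4 + 4]
  = √8
  ≈ 2.828

2.828


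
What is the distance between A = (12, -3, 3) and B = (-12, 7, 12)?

d = √[(x₂-x₁)² + (y₂-y₁)² + (z₂-z₁)²]
  = √[(-24)² + 10² + 9²]
  = √[576 + 100 + 81]
  = √757
  ≈ 27.51

27.51


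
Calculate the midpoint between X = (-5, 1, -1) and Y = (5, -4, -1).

M = ((x₁+x₂)/2, (y₁+y₂)/2, (z₁+z₂)/2)
  = ((-5 + 5)/2, (1 - 4)/2, (-1 - 1)/2)
  = (0/2, -3/2, -2/2)
  = (0, -1.5, -1)

(0, -1.5, -1)


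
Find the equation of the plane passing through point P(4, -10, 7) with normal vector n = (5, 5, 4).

The plane through P with normal n = (a, b, c) satisfies n·(r - P) = 0,
i.e. ax + by + cz = a·x₀ + b·y₀ + c·z₀.
d = 5·4 + 5·(-10) + 4·7
  = 20 - 50 + 28
  = -2
Equation: 5x + 5y + 4z = -2

5x + 5y + 4z = -2


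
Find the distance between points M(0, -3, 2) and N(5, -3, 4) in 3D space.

d = √[(x₂-x₁)² + (y₂-y₁)² + (z₂-z₁)²]
  = √[5² + 0² + 2²]
  = √[25 + 0 + 4]
  = √29
  ≈ 5.385

5.385


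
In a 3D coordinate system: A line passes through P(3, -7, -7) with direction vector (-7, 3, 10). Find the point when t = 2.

P(t) = P + t·d
  = (3 + (-7)·2, -7 + 3·2, -7 + 10·2)
  = (3 - 14, -7 + 6, -7 + 20)
  = (-11, -1, 13)

(-11, -1, 13)


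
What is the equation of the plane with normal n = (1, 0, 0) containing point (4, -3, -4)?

The plane through P with normal n = (a, b, c) satisfies n·(r - P) = 0,
i.e. ax + by + cz = a·x₀ + b·y₀ + c·z₀.
d = 1·4 + 0·(-3) + 0·(-4)
  = 4 + 0 + 0
  = 4
Equation: x = 4

x = 4


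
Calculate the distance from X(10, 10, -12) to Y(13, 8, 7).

d = √[(x₂-x₁)² + (y₂-y₁)² + (z₂-z₁)²]
  = √[3² + (-2)² + 19²]
  = √[9 + 4 + 361]
  = √374
  ≈ 19.34

19.34


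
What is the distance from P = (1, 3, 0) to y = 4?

distance = |a·x₀ + b·y₀ + c·z₀ - d| / √(a² + b² + c²)
  = |0·1 + 1·3 + 0·0 - 4| / √(0² + 1² + 0²)
  = |0 + 3 + 0 - 4| / √(0 + 1 + 0)
  = |-1| / √1
  = 1 / 1
  ≈ 1

1


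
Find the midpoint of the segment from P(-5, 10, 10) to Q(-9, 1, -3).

M = ((x₁+x₂)/2, (y₁+y₂)/2, (z₁+z₂)/2)
  = ((-5 - 9)/2, (10 + 1)/2, (10 - 3)/2)
  = (-14/2, 11/2, 7/2)
  = (-7, 5.5, 3.5)

(-7, 5.5, 3.5)


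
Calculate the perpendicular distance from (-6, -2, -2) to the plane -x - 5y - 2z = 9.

distance = |a·x₀ + b·y₀ + c·z₀ - d| / √(a² + b² + c²)
  = |(-1)·(-6) + (-5)·(-2) + (-2)·(-2) - 9| / √((-1)² + (-5)² + (-2)²)
  = |6 + 10 + 4 - 9| / √(1 + 25 + 4)
  = |11| / √30
  = 11 / 5.477
  ≈ 2.008

2.008


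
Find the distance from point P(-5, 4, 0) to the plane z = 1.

distance = |a·x₀ + b·y₀ + c·z₀ - d| / √(a² + b² + c²)
  = |0·(-5) + 0·4 + 1·0 - 1| / √(0² + 0² + 1²)
  = |0 + 0 + 0 - 1| / √(0 + 0 + 1)
  = |-1| / √1
  = 1 / 1
  ≈ 1

1


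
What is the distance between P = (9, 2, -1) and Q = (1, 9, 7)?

d = √[(x₂-x₁)² + (y₂-y₁)² + (z₂-z₁)²]
  = √[(-8)² + 7² + 8²]
  = √[64 + 49 + 64]
  = √177
  ≈ 13.3

13.3


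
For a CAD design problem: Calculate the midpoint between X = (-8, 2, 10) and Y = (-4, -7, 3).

M = ((x₁+x₂)/2, (y₁+y₂)/2, (z₁+z₂)/2)
  = ((-8 - 4)/2, (2 - 7)/2, (10 + 3)/2)
  = (-12/2, -5/2, 13/2)
  = (-6, -2.5, 6.5)

(-6, -2.5, 6.5)


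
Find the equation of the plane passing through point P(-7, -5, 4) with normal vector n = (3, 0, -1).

The plane through P with normal n = (a, b, c) satisfies n·(r - P) = 0,
i.e. ax + by + cz = a·x₀ + b·y₀ + c·z₀.
d = 3·(-7) + 0·(-5) + (-1)·4
  = -21 + 0 - 4
  = -25
Equation: 3x - z = -25

3x - z = -25


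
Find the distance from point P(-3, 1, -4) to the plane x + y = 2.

distance = |a·x₀ + b·y₀ + c·z₀ - d| / √(a² + b² + c²)
  = |1·(-3) + 1·1 + 0·(-4) - 2| / √(1² + 1² + 0²)
  = |-3 + 1 + 0 - 2| / √(1 + 1 + 0)
  = |-4| / √2
  = 4 / 1.414
  ≈ 2.828

2.828


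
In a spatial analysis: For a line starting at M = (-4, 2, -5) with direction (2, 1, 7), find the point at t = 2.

P(t) = M + t·d
  = (-4 + 2·2, 2 + 1·2, -5 + 7·2)
  = (-4 + 4, 2 + 2, -5 + 14)
  = (0, 4, 9)

(0, 4, 9)


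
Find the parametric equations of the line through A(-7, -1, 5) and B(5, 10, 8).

Direction vector d = B - A = (5 + 7, 10 + 1, 8 - 5) = (12, 11, 3)
Parametric form r = A + t·d:
x = -7 + 12t, y = -1 + 11t, z = 5 + 3t

x = -7 + 12t, y = -1 + 11t, z = 5 + 3t


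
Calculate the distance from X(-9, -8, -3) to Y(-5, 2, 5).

d = √[(x₂-x₁)² + (y₂-y₁)² + (z₂-z₁)²]
  = √[4² + 10² + 8²]
  = √[16 + 100 + 64]
  = √180
  ≈ 13.42

13.42


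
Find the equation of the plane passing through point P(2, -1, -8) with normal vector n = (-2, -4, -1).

The plane through P with normal n = (a, b, c) satisfies n·(r - P) = 0,
i.e. ax + by + cz = a·x₀ + b·y₀ + c·z₀.
d = (-2)·2 + (-4)·(-1) + (-1)·(-8)
  = -4 + 4 + 8
  = 8
Equation: -2x - 4y - z = 8

-2x - 4y - z = 8


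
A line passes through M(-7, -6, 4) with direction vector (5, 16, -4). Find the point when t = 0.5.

P(t) = M + t·d
  = (-7 + 5·0.5, -6 + 16·0.5, 4 + (-4)·0.5)
  = (-7 + 2.5, -6 + 8, 4 - 2)
  = (-4.5, 2, 2)

(-4.5, 2, 2)


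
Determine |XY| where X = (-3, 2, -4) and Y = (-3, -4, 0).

d = √[(x₂-x₁)² + (y₂-y₁)² + (z₂-z₁)²]
  = √[0² + (-6)² + 4²]
  = √[0 + 36 + 16]
  = √52
  ≈ 7.211

7.211


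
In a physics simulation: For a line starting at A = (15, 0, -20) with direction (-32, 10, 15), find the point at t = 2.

P(t) = A + t·d
  = (15 + (-32)·2, 0 + 10·2, -20 + 15·2)
  = (15 - 64, 0 + 20, -20 + 30)
  = (-49, 20, 10)

(-49, 20, 10)


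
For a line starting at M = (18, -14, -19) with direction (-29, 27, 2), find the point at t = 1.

P(t) = M + t·d
  = (18 + (-29)·1, -14 + 27·1, -19 + 2·1)
  = (18 - 29, -14 + 27, -19 + 2)
  = (-11, 13, -17)

(-11, 13, -17)


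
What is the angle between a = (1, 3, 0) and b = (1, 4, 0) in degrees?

a·b = 1·1 + 3·4 + 0·0 = 1 + 12 + 0 = 13
|a| = √(1² + 3² + 0²) = √10 ≈ 3.162
|b| = √(1² + 4² + 0²) = √17 ≈ 4.123
cos θ = (a·b)/(|a||b|) = 13/(3.162·4.123) ≈ 0.9971
θ = arccos(0.9971) ≈ 4.399°

4.399°


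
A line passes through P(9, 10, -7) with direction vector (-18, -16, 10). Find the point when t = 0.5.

P(t) = P + t·d
  = (9 + (-18)·0.5, 10 + (-16)·0.5, -7 + 10·0.5)
  = (9 - 9, 10 - 8, -7 + 5)
  = (0, 2, -2)

(0, 2, -2)


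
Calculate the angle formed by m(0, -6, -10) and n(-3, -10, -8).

m·n = 0·(-3) + (-6)·(-10) + (-10)·(-8) = 0 + 60 + 80 = 140
|m| = √(0² + (-6)² + (-10)²) = √136 ≈ 11.66
|n| = √((-3)² + (-10)² + (-8)²) = √173 ≈ 13.15
cos θ = (m·n)/(|m||n|) = 140/(11.66·13.15) ≈ 0.9127
θ = arccos(0.9127) ≈ 24.12°

24.12°


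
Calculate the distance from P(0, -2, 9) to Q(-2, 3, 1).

d = √[(x₂-x₁)² + (y₂-y₁)² + (z₂-z₁)²]
  = √[(-2)² + 5² + (-8)²]
  = √[4 + 25 + 64]
  = √93
  ≈ 9.644

9.644


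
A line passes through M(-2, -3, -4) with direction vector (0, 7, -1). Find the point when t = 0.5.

P(t) = M + t·d
  = (-2 + 0·0.5, -3 + 7·0.5, -4 + (-1)·0.5)
  = (-2 + 0, -3 + 3.5, -4 - 0.5)
  = (-2, 0.5, -4.5)

(-2, 0.5, -4.5)


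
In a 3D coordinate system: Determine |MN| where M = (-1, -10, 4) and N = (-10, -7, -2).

d = √[(x₂-x₁)² + (y₂-y₁)² + (z₂-z₁)²]
  = √[(-9)² + 3² + (-6)²]
  = √[81 + 9 + 36]
  = √126
  ≈ 11.22

11.22


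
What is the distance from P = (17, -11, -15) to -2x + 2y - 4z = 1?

distance = |a·x₀ + b·y₀ + c·z₀ - d| / √(a² + b² + c²)
  = |(-2)·17 + 2·(-11) + (-4)·(-15) - 1| / √((-2)² + 2² + (-4)²)
  = |-34 - 22 + 60 - 1| / √(4 + 4 + 16)
  = |3| / √24
  = 3 / 4.899
  ≈ 0.6124

0.6124


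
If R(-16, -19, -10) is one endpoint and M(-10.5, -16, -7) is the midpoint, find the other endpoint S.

S = 2M - R
  = (2·(-10.5) - (-16), 2·(-16) - (-19), 2·(-7) - (-10))
  = (-21 + 16, -32 + 19, -14 + 10)
  = (-5, -13, -4)

(-5, -13, -4)


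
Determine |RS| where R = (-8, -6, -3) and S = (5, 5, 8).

d = √[(x₂-x₁)² + (y₂-y₁)² + (z₂-z₁)²]
  = √[13² + 11² + 11²]
  = √[169 + 121 + 121]
  = √411
  ≈ 20.27

20.27


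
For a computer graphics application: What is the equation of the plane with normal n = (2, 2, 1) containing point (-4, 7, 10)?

The plane through P with normal n = (a, b, c) satisfies n·(r - P) = 0,
i.e. ax + by + cz = a·x₀ + b·y₀ + c·z₀.
d = 2·(-4) + 2·7 + 1·10
  = -8 + 14 + 10
  = 16
Equation: 2x + 2y + z = 16

2x + 2y + z = 16


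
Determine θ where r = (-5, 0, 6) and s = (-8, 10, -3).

r·s = (-5)·(-8) + 0·10 + 6·(-3) = 40 + 0 - 18 = 22
|r| = √((-5)² + 0² + 6²) = √61 ≈ 7.81
|s| = √((-8)² + 10² + (-3)²) = √173 ≈ 13.15
cos θ = (r·s)/(|r||s|) = 22/(7.81·13.15) ≈ 0.2142
θ = arccos(0.2142) ≈ 77.63°

77.63°


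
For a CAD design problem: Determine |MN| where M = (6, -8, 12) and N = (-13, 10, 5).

d = √[(x₂-x₁)² + (y₂-y₁)² + (z₂-z₁)²]
  = √[(-19)² + 18² + (-7)²]
  = √[361 + 324 + 49]
  = √734
  ≈ 27.09

27.09


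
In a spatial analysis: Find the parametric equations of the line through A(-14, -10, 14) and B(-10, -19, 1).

Direction vector d = B - A = (-10 + 14, -19 + 10, 1 - 14) = (4, -9, -13)
Parametric form r = A + t·d:
x = -14 + 4t, y = -10 - 9t, z = 14 - 13t

x = -14 + 4t, y = -10 - 9t, z = 14 - 13t


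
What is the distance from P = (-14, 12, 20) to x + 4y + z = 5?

distance = |a·x₀ + b·y₀ + c·z₀ - d| / √(a² + b² + c²)
  = |1·(-14) + 4·12 + 1·20 - 5| / √(1² + 4² + 1²)
  = |-14 + 48 + 20 - 5| / √(1 + 16 + 1)
  = |49| / √18
  = 49 / 4.243
  ≈ 11.55

11.55


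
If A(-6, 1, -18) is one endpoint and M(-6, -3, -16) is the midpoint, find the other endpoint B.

B = 2M - A
  = (2·(-6) - (-6), 2·(-3) - 1, 2·(-16) - (-18))
  = (-12 + 6, -6 - 1, -32 + 18)
  = (-6, -7, -14)

(-6, -7, -14)


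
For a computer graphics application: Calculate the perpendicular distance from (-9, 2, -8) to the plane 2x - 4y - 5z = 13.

distance = |a·x₀ + b·y₀ + c·z₀ - d| / √(a² + b² + c²)
  = |2·(-9) + (-4)·2 + (-5)·(-8) - 13| / √(2² + (-4)² + (-5)²)
  = |-18 - 8 + 40 - 13| / √(4 + 16 + 25)
  = |1| / √45
  = 1 / 6.708
  ≈ 0.1491

0.1491


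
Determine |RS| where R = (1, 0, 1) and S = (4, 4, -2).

d = √[(x₂-x₁)² + (y₂-y₁)² + (z₂-z₁)²]
  = √[3² + 4² + (-3)²]
  = √[9 + 16 + 9]
  = √34
  ≈ 5.831

5.831


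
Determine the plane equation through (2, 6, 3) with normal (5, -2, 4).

The plane through P with normal n = (a, b, c) satisfies n·(r - P) = 0,
i.e. ax + by + cz = a·x₀ + b·y₀ + c·z₀.
d = 5·2 + (-2)·6 + 4·3
  = 10 - 12 + 12
  = 10
Equation: 5x - 2y + 4z = 10

5x - 2y + 4z = 10


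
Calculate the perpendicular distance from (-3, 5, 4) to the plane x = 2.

distance = |a·x₀ + b·y₀ + c·z₀ - d| / √(a² + b² + c²)
  = |1·(-3) + 0·5 + 0·4 - 2| / √(1² + 0² + 0²)
  = |-3 + 0 + 0 - 2| / √(1 + 0 + 0)
  = |-5| / √1
  = 5 / 1
  ≈ 5

5


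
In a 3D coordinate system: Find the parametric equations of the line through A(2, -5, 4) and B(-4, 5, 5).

Direction vector d = B - A = (-4 - 2, 5 + 5, 5 - 4) = (-6, 10, 1)
Parametric form r = A + t·d:
x = 2 - 6t, y = -5 + 10t, z = 4 + t

x = 2 - 6t, y = -5 + 10t, z = 4 + t


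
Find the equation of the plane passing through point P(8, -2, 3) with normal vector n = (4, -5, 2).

The plane through P with normal n = (a, b, c) satisfies n·(r - P) = 0,
i.e. ax + by + cz = a·x₀ + b·y₀ + c·z₀.
d = 4·8 + (-5)·(-2) + 2·3
  = 32 + 10 + 6
  = 48
Equation: 4x - 5y + 2z = 48

4x - 5y + 2z = 48


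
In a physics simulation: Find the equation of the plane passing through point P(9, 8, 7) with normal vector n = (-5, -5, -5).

The plane through P with normal n = (a, b, c) satisfies n·(r - P) = 0,
i.e. ax + by + cz = a·x₀ + b·y₀ + c·z₀.
d = (-5)·9 + (-5)·8 + (-5)·7
  = -45 - 40 - 35
  = -120
Equation: -5x - 5y - 5z = -120

-5x - 5y - 5z = -120


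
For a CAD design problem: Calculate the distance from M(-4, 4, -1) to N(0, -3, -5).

d = √[(x₂-x₁)² + (y₂-y₁)² + (z₂-z₁)²]
  = √[4² + (-7)² + (-4)²]
  = √[16 + 49 + 16]
  = √81
  ≈ 9

9


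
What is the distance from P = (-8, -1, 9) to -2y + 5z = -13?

distance = |a·x₀ + b·y₀ + c·z₀ - d| / √(a² + b² + c²)
  = |0·(-8) + (-2)·(-1) + 5·9 - (-13)| / √(0² + (-2)² + 5²)
  = |0 + 2 + 45 + 13| / √(0 + 4 + 25)
  = |60| / √29
  = 60 / 5.385
  ≈ 11.14

11.14


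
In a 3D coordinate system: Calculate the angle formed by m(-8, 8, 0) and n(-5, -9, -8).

m·n = (-8)·(-5) + 8·(-9) + 0·(-8) = 40 - 72 + 0 = -32
|m| = √((-8)² + 8² + 0²) = √128 ≈ 11.31
|n| = √((-5)² + (-9)² + (-8)²) = √170 ≈ 13.04
cos θ = (m·n)/(|m||n|) = -32/(11.31·13.04) ≈ -0.2169
θ = arccos(-0.2169) ≈ 102.5°

102.5°


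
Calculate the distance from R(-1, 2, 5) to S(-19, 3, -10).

d = √[(x₂-x₁)² + (y₂-y₁)² + (z₂-z₁)²]
  = √[(-18)² + 1² + (-15)²]
  = √[324 + 1 + 225]
  = √550
  ≈ 23.45

23.45


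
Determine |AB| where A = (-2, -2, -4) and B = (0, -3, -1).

d = √[(x₂-x₁)² + (y₂-y₁)² + (z₂-z₁)²]
  = √[2² + (-1)² + 3²]
  = √[4 + 1 + 9]
  = √14
  ≈ 3.742

3.742


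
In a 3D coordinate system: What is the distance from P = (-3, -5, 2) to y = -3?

distance = |a·x₀ + b·y₀ + c·z₀ - d| / √(a² + b² + c²)
  = |0·(-3) + 1·(-5) + 0·2 - (-3)| / √(0² + 1² + 0²)
  = |0 - 5 + 0 + 3| / √(0 + 1 + 0)
  = |-2| / √1
  = 2 / 1
  ≈ 2

2


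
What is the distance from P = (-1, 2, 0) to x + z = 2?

distance = |a·x₀ + b·y₀ + c·z₀ - d| / √(a² + b² + c²)
  = |1·(-1) + 0·2 + 1·0 - 2| / √(1² + 0² + 1²)
  = |-1 + 0 + 0 - 2| / √(1 + 0 + 1)
  = |-3| / √2
  = 3 / 1.414
  ≈ 2.121

2.121


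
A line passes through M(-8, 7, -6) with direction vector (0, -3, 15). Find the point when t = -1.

P(t) = M + t·d
  = (-8 + 0·(-1), 7 + (-3)·(-1), -6 + 15·(-1))
  = (-8 + 0, 7 + 3, -6 - 15)
  = (-8, 10, -21)

(-8, 10, -21)


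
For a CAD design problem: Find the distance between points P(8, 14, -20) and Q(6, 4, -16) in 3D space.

d = √[(x₂-x₁)² + (y₂-y₁)² + (z₂-z₁)²]
  = √[(-2)² + (-10)² + 4²]
  = √[4 + 100 + 16]
  = √120
  ≈ 10.95

10.95


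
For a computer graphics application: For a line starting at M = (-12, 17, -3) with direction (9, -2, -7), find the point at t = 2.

P(t) = M + t·d
  = (-12 + 9·2, 17 + (-2)·2, -3 + (-7)·2)
  = (-12 + 18, 17 - 4, -3 - 14)
  = (6, 13, -17)

(6, 13, -17)


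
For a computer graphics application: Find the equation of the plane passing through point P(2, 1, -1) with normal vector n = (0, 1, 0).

The plane through P with normal n = (a, b, c) satisfies n·(r - P) = 0,
i.e. ax + by + cz = a·x₀ + b·y₀ + c·z₀.
d = 0·2 + 1·1 + 0·(-1)
  = 0 + 1 + 0
  = 1
Equation: y = 1

y = 1


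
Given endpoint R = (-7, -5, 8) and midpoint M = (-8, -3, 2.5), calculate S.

S = 2M - R
  = (2·(-8) - (-7), 2·(-3) - (-5), 2·2.5 - 8)
  = (-16 + 7, -6 + 5, 5 - 8)
  = (-9, -1, -3)

(-9, -1, -3)


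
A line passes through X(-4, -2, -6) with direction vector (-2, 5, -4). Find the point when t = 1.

P(t) = X + t·d
  = (-4 + (-2)·1, -2 + 5·1, -6 + (-4)·1)
  = (-4 - 2, -2 + 5, -6 - 4)
  = (-6, 3, -10)

(-6, 3, -10)


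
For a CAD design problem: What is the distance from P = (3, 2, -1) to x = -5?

distance = |a·x₀ + b·y₀ + c·z₀ - d| / √(a² + b² + c²)
  = |1·3 + 0·2 + 0·(-1) - (-5)| / √(1² + 0² + 0²)
  = |3 + 0 + 0 + 5| / √(1 + 0 + 0)
  = |8| / √1
  = 8 / 1
  ≈ 8

8


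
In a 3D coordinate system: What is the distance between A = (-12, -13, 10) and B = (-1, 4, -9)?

d = √[(x₂-x₁)² + (y₂-y₁)² + (z₂-z₁)²]
  = √[11² + 17² + (-19)²]
  = √[121 + 289 + 361]
  = √771
  ≈ 27.77

27.77


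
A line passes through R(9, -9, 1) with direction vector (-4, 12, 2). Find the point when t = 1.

P(t) = R + t·d
  = (9 + (-4)·1, -9 + 12·1, 1 + 2·1)
  = (9 - 4, -9 + 12, 1 + 2)
  = (5, 3, 3)

(5, 3, 3)


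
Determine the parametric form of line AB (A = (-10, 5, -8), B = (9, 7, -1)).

Direction vector d = B - A = (9 + 10, 7 - 5, -1 + 8) = (19, 2, 7)
Parametric form r = A + t·d:
x = -10 + 19t, y = 5 + 2t, z = -8 + 7t

x = -10 + 19t, y = 5 + 2t, z = -8 + 7t


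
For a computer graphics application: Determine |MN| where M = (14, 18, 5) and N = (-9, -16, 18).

d = √[(x₂-x₁)² + (y₂-y₁)² + (z₂-z₁)²]
  = √[(-23)² + (-34)² + 13²]
  = √[529 + 1156 + 169]
  = √1854
  ≈ 43.06

43.06


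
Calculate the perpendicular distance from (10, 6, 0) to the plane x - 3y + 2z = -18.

distance = |a·x₀ + b·y₀ + c·z₀ - d| / √(a² + b² + c²)
  = |1·10 + (-3)·6 + 2·0 - (-18)| / √(1² + (-3)² + 2²)
  = |10 - 18 + 0 + 18| / √(1 + 9 + 4)
  = |10| / √14
  = 10 / 3.742
  ≈ 2.673

2.673


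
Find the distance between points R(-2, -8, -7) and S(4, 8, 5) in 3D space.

d = √[(x₂-x₁)² + (y₂-y₁)² + (z₂-z₁)²]
  = √[6² + 16² + 12²]
  = √[36 + 256 + 144]
  = √436
  ≈ 20.88

20.88


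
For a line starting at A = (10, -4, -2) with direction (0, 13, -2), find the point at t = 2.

P(t) = A + t·d
  = (10 + 0·2, -4 + 13·2, -2 + (-2)·2)
  = (10 + 0, -4 + 26, -2 - 4)
  = (10, 22, -6)

(10, 22, -6)


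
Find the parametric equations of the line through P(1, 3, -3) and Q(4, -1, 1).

Direction vector d = Q - P = (4 - 1, -1 - 3, 1 + 3) = (3, -4, 4)
Parametric form r = P + t·d:
x = 1 + 3t, y = 3 - 4t, z = -3 + 4t

x = 1 + 3t, y = 3 - 4t, z = -3 + 4t


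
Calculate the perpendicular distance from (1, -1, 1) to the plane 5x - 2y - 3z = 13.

distance = |a·x₀ + b·y₀ + c·z₀ - d| / √(a² + b² + c²)
  = |5·1 + (-2)·(-1) + (-3)·1 - 13| / √(5² + (-2)² + (-3)²)
  = |5 + 2 - 3 - 13| / √(25 + 4 + 9)
  = |-9| / √38
  = 9 / 6.164
  ≈ 1.46

1.46


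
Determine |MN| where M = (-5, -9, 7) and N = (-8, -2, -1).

d = √[(x₂-x₁)² + (y₂-y₁)² + (z₂-z₁)²]
  = √[(-3)² + 7² + (-8)²]
  = √[9 + 49 + 64]
  = √122
  ≈ 11.05

11.05


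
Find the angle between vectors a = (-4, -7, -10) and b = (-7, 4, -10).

a·b = (-4)·(-7) + (-7)·4 + (-10)·(-10) = 28 - 28 + 100 = 100
|a| = √((-4)² + (-7)² + (-10)²) = √165 ≈ 12.85
|b| = √((-7)² + 4² + (-10)²) = √165 ≈ 12.85
cos θ = (a·b)/(|a||b|) = 100/(12.85·12.85) ≈ 0.6061
θ = arccos(0.6061) ≈ 52.69°

52.69°


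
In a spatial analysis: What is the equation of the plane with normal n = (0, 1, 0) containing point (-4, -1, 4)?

The plane through P with normal n = (a, b, c) satisfies n·(r - P) = 0,
i.e. ax + by + cz = a·x₀ + b·y₀ + c·z₀.
d = 0·(-4) + 1·(-1) + 0·4
  = 0 - 1 + 0
  = -1
Equation: y = -1

y = -1


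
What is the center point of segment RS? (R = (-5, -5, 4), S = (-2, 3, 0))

M = ((x₁+x₂)/2, (y₁+y₂)/2, (z₁+z₂)/2)
  = ((-5 - 2)/2, (-5 + 3)/2, (4 + 0)/2)
  = (-7/2, -2/2, 4/2)
  = (-3.5, -1, 2)

(-3.5, -1, 2)


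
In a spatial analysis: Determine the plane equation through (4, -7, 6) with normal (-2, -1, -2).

The plane through P with normal n = (a, b, c) satisfies n·(r - P) = 0,
i.e. ax + by + cz = a·x₀ + b·y₀ + c·z₀.
d = (-2)·4 + (-1)·(-7) + (-2)·6
  = -8 + 7 - 12
  = -13
Equation: -2x - y - 2z = -13

-2x - y - 2z = -13


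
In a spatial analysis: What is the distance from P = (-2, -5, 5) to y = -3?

distance = |a·x₀ + b·y₀ + c·z₀ - d| / √(a² + b² + c²)
  = |0·(-2) + 1·(-5) + 0·5 - (-3)| / √(0² + 1² + 0²)
  = |0 - 5 + 0 + 3| / √(0 + 1 + 0)
  = |-2| / √1
  = 2 / 1
  ≈ 2

2


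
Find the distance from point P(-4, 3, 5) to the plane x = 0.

distance = |a·x₀ + b·y₀ + c·z₀ - d| / √(a² + b² + c²)
  = |1·(-4) + 0·3 + 0·5 - 0| / √(1² + 0² + 0²)
  = |-4 + 0 + 0 + 0| / √(1 + 0 + 0)
  = |-4| / √1
  = 4 / 1
  ≈ 4

4


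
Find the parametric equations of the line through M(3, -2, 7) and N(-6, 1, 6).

Direction vector d = N - M = (-6 - 3, 1 + 2, 6 - 7) = (-9, 3, -1)
Parametric form r = M + t·d:
x = 3 - 9t, y = -2 + 3t, z = 7 - t

x = 3 - 9t, y = -2 + 3t, z = 7 - t


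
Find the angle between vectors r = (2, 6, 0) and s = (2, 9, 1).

r·s = 2·2 + 6·9 + 0·1 = 4 + 54 + 0 = 58
|r| = √(2² + 6² + 0²) = √40 ≈ 6.325
|s| = √(2² + 9² + 1²) = √86 ≈ 9.274
cos θ = (r·s)/(|r||s|) = 58/(6.325·9.274) ≈ 0.9889
θ = arccos(0.9889) ≈ 8.548°

8.548°


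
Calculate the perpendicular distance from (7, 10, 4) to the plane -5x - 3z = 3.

distance = |a·x₀ + b·y₀ + c·z₀ - d| / √(a² + b² + c²)
  = |(-5)·7 + 0·10 + (-3)·4 - 3| / √((-5)² + 0² + (-3)²)
  = |-35 + 0 - 12 - 3| / √(25 + 0 + 9)
  = |-50| / √34
  = 50 / 5.831
  ≈ 8.575

8.575


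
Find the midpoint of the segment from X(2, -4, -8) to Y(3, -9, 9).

M = ((x₁+x₂)/2, (y₁+y₂)/2, (z₁+z₂)/2)
  = ((2 + 3)/2, (-4 - 9)/2, (-8 + 9)/2)
  = (5/2, -13/2, 1/2)
  = (2.5, -6.5, 0.5)

(2.5, -6.5, 0.5)


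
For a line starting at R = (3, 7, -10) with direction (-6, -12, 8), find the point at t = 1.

P(t) = R + t·d
  = (3 + (-6)·1, 7 + (-12)·1, -10 + 8·1)
  = (3 - 6, 7 - 12, -10 + 8)
  = (-3, -5, -2)

(-3, -5, -2)


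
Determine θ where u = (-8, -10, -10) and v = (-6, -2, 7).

u·v = (-8)·(-6) + (-10)·(-2) + (-10)·7 = 48 + 20 - 70 = -2
|u| = √((-8)² + (-10)² + (-10)²) = √264 ≈ 16.25
|v| = √((-6)² + (-2)² + 7²) = √89 ≈ 9.434
cos θ = (u·v)/(|u||v|) = -2/(16.25·9.434) ≈ -0.01305
θ = arccos(-0.01305) ≈ 90.75°

90.75°


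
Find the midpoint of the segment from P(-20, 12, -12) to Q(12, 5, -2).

M = ((x₁+x₂)/2, (y₁+y₂)/2, (z₁+z₂)/2)
  = ((-20 + 12)/2, (12 + 5)/2, (-12 - 2)/2)
  = (-8/2, 17/2, -14/2)
  = (-4, 8.5, -7)

(-4, 8.5, -7)


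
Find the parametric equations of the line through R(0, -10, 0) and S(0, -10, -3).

Direction vector d = S - R = (0 + 0, -10 + 10, -3 + 0) = (0, 0, -3)
Parametric form r = R + t·d:
x = 0, y = -10, z = 0 - 3t

x = 0, y = -10, z = 0 - 3t


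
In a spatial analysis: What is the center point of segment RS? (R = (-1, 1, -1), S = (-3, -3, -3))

M = ((x₁+x₂)/2, (y₁+y₂)/2, (z₁+z₂)/2)
  = ((-1 - 3)/2, (1 - 3)/2, (-1 - 3)/2)
  = (-4/2, -2/2, -4/2)
  = (-2, -1, -2)

(-2, -1, -2)


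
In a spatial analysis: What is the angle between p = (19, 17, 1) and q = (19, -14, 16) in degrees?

p·q = 19·19 + 17·(-14) + 1·16 = 361 - 238 + 16 = 139
|p| = √(19² + 17² + 1²) = √651 ≈ 25.51
|q| = √(19² + (-14)² + 16²) = √813 ≈ 28.51
cos θ = (p·q)/(|p||q|) = 139/(25.51·28.51) ≈ 0.1911
θ = arccos(0.1911) ≈ 78.99°

78.99°


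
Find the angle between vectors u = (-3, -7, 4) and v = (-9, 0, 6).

u·v = (-3)·(-9) + (-7)·0 + 4·6 = 27 + 0 + 24 = 51
|u| = √((-3)² + (-7)² + 4²) = √74 ≈ 8.602
|v| = √((-9)² + 0² + 6²) = √117 ≈ 10.82
cos θ = (u·v)/(|u||v|) = 51/(8.602·10.82) ≈ 0.5481
θ = arccos(0.5481) ≈ 56.76°

56.76°


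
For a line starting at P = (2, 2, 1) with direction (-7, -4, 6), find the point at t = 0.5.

P(t) = P + t·d
  = (2 + (-7)·0.5, 2 + (-4)·0.5, 1 + 6·0.5)
  = (2 - 3.5, 2 - 2, 1 + 3)
  = (-1.5, 0, 4)

(-1.5, 0, 4)


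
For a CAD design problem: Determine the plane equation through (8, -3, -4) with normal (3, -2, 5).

The plane through P with normal n = (a, b, c) satisfies n·(r - P) = 0,
i.e. ax + by + cz = a·x₀ + b·y₀ + c·z₀.
d = 3·8 + (-2)·(-3) + 5·(-4)
  = 24 + 6 - 20
  = 10
Equation: 3x - 2y + 5z = 10

3x - 2y + 5z = 10


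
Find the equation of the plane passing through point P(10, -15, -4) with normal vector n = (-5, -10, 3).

The plane through P with normal n = (a, b, c) satisfies n·(r - P) = 0,
i.e. ax + by + cz = a·x₀ + b·y₀ + c·z₀.
d = (-5)·10 + (-10)·(-15) + 3·(-4)
  = -50 + 150 - 12
  = 88
Equation: -5x - 10y + 3z = 88

-5x - 10y + 3z = 88


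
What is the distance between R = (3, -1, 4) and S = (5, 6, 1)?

d = √[(x₂-x₁)² + (y₂-y₁)² + (z₂-z₁)²]
  = √[2² + 7² + (-3)²]
  = √[4 + 49 + 9]
  = √62
  ≈ 7.874

7.874


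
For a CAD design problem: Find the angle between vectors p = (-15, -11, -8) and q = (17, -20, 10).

p·q = (-15)·17 + (-11)·(-20) + (-8)·10 = -255 + 220 - 80 = -115
|p| = √((-15)² + (-11)² + (-8)²) = √410 ≈ 20.25
|q| = √(17² + (-20)² + 10²) = √789 ≈ 28.09
cos θ = (p·q)/(|p||q|) = -115/(20.25·28.09) ≈ -0.2022
θ = arccos(-0.2022) ≈ 101.7°

101.7°
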